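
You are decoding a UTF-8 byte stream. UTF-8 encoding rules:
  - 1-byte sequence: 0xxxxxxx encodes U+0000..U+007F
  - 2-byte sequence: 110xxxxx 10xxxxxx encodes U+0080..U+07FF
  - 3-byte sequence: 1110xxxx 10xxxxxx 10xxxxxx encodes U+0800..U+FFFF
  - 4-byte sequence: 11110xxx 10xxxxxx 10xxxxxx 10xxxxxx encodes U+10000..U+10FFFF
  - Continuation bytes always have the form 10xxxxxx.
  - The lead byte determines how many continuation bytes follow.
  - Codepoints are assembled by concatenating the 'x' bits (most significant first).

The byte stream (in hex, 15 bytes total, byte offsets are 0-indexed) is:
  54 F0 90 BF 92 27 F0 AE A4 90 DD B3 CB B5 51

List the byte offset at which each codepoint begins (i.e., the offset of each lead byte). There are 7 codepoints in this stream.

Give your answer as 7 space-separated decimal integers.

Answer: 0 1 5 6 10 12 14

Derivation:
Byte[0]=54: 1-byte ASCII. cp=U+0054
Byte[1]=F0: 4-byte lead, need 3 cont bytes. acc=0x0
Byte[2]=90: continuation. acc=(acc<<6)|0x10=0x10
Byte[3]=BF: continuation. acc=(acc<<6)|0x3F=0x43F
Byte[4]=92: continuation. acc=(acc<<6)|0x12=0x10FD2
Completed: cp=U+10FD2 (starts at byte 1)
Byte[5]=27: 1-byte ASCII. cp=U+0027
Byte[6]=F0: 4-byte lead, need 3 cont bytes. acc=0x0
Byte[7]=AE: continuation. acc=(acc<<6)|0x2E=0x2E
Byte[8]=A4: continuation. acc=(acc<<6)|0x24=0xBA4
Byte[9]=90: continuation. acc=(acc<<6)|0x10=0x2E910
Completed: cp=U+2E910 (starts at byte 6)
Byte[10]=DD: 2-byte lead, need 1 cont bytes. acc=0x1D
Byte[11]=B3: continuation. acc=(acc<<6)|0x33=0x773
Completed: cp=U+0773 (starts at byte 10)
Byte[12]=CB: 2-byte lead, need 1 cont bytes. acc=0xB
Byte[13]=B5: continuation. acc=(acc<<6)|0x35=0x2F5
Completed: cp=U+02F5 (starts at byte 12)
Byte[14]=51: 1-byte ASCII. cp=U+0051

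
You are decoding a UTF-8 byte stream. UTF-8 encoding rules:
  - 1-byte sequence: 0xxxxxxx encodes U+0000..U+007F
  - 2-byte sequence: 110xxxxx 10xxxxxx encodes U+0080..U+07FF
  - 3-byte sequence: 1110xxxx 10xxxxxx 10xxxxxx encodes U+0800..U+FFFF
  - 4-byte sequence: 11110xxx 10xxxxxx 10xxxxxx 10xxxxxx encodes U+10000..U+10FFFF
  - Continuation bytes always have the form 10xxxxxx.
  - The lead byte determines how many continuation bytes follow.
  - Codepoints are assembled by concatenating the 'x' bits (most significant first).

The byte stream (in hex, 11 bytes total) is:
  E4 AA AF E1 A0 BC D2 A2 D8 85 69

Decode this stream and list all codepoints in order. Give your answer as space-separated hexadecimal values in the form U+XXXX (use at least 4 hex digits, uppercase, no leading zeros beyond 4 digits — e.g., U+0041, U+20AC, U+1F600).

Answer: U+4AAF U+183C U+04A2 U+0605 U+0069

Derivation:
Byte[0]=E4: 3-byte lead, need 2 cont bytes. acc=0x4
Byte[1]=AA: continuation. acc=(acc<<6)|0x2A=0x12A
Byte[2]=AF: continuation. acc=(acc<<6)|0x2F=0x4AAF
Completed: cp=U+4AAF (starts at byte 0)
Byte[3]=E1: 3-byte lead, need 2 cont bytes. acc=0x1
Byte[4]=A0: continuation. acc=(acc<<6)|0x20=0x60
Byte[5]=BC: continuation. acc=(acc<<6)|0x3C=0x183C
Completed: cp=U+183C (starts at byte 3)
Byte[6]=D2: 2-byte lead, need 1 cont bytes. acc=0x12
Byte[7]=A2: continuation. acc=(acc<<6)|0x22=0x4A2
Completed: cp=U+04A2 (starts at byte 6)
Byte[8]=D8: 2-byte lead, need 1 cont bytes. acc=0x18
Byte[9]=85: continuation. acc=(acc<<6)|0x05=0x605
Completed: cp=U+0605 (starts at byte 8)
Byte[10]=69: 1-byte ASCII. cp=U+0069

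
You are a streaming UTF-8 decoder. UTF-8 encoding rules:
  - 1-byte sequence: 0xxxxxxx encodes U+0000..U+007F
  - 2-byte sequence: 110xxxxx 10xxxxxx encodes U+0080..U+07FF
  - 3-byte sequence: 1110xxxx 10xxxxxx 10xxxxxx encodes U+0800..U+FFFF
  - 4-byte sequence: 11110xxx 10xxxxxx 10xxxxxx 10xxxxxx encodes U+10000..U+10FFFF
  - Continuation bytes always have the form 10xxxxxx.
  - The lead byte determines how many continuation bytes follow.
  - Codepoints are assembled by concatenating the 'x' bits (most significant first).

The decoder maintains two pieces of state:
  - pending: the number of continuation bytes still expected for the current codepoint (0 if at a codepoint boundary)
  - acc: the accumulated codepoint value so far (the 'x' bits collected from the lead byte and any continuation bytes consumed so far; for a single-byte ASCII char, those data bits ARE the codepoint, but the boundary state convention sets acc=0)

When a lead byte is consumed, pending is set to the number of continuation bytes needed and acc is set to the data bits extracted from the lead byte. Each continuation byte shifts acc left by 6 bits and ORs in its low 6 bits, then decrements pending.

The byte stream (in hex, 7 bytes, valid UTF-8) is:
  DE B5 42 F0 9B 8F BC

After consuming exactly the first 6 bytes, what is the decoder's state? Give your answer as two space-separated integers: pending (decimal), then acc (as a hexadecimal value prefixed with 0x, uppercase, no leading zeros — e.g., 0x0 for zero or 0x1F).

Answer: 1 0x6CF

Derivation:
Byte[0]=DE: 2-byte lead. pending=1, acc=0x1E
Byte[1]=B5: continuation. acc=(acc<<6)|0x35=0x7B5, pending=0
Byte[2]=42: 1-byte. pending=0, acc=0x0
Byte[3]=F0: 4-byte lead. pending=3, acc=0x0
Byte[4]=9B: continuation. acc=(acc<<6)|0x1B=0x1B, pending=2
Byte[5]=8F: continuation. acc=(acc<<6)|0x0F=0x6CF, pending=1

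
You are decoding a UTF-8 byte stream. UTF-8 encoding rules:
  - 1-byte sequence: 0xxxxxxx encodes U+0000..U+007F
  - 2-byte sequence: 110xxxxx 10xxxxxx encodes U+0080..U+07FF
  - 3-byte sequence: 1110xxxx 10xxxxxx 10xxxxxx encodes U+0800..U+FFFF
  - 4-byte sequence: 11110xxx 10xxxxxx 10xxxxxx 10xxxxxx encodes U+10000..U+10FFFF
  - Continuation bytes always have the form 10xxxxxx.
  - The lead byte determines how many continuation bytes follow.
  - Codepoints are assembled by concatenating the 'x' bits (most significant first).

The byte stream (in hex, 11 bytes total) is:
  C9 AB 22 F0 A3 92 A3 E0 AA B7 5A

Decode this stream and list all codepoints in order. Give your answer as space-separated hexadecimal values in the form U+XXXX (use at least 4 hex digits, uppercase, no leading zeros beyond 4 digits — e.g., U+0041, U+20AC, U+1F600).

Byte[0]=C9: 2-byte lead, need 1 cont bytes. acc=0x9
Byte[1]=AB: continuation. acc=(acc<<6)|0x2B=0x26B
Completed: cp=U+026B (starts at byte 0)
Byte[2]=22: 1-byte ASCII. cp=U+0022
Byte[3]=F0: 4-byte lead, need 3 cont bytes. acc=0x0
Byte[4]=A3: continuation. acc=(acc<<6)|0x23=0x23
Byte[5]=92: continuation. acc=(acc<<6)|0x12=0x8D2
Byte[6]=A3: continuation. acc=(acc<<6)|0x23=0x234A3
Completed: cp=U+234A3 (starts at byte 3)
Byte[7]=E0: 3-byte lead, need 2 cont bytes. acc=0x0
Byte[8]=AA: continuation. acc=(acc<<6)|0x2A=0x2A
Byte[9]=B7: continuation. acc=(acc<<6)|0x37=0xAB7
Completed: cp=U+0AB7 (starts at byte 7)
Byte[10]=5A: 1-byte ASCII. cp=U+005A

Answer: U+026B U+0022 U+234A3 U+0AB7 U+005A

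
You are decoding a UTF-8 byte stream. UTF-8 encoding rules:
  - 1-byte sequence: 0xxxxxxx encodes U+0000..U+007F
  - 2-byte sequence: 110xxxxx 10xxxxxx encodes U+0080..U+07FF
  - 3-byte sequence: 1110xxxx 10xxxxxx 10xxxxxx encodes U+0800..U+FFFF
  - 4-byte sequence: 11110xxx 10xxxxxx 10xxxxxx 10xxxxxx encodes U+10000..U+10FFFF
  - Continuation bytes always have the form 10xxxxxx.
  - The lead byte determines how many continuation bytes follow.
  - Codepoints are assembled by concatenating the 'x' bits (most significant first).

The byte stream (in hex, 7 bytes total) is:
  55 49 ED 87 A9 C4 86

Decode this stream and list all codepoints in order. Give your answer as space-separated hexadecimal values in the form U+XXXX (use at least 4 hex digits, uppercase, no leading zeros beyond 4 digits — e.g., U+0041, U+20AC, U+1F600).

Byte[0]=55: 1-byte ASCII. cp=U+0055
Byte[1]=49: 1-byte ASCII. cp=U+0049
Byte[2]=ED: 3-byte lead, need 2 cont bytes. acc=0xD
Byte[3]=87: continuation. acc=(acc<<6)|0x07=0x347
Byte[4]=A9: continuation. acc=(acc<<6)|0x29=0xD1E9
Completed: cp=U+D1E9 (starts at byte 2)
Byte[5]=C4: 2-byte lead, need 1 cont bytes. acc=0x4
Byte[6]=86: continuation. acc=(acc<<6)|0x06=0x106
Completed: cp=U+0106 (starts at byte 5)

Answer: U+0055 U+0049 U+D1E9 U+0106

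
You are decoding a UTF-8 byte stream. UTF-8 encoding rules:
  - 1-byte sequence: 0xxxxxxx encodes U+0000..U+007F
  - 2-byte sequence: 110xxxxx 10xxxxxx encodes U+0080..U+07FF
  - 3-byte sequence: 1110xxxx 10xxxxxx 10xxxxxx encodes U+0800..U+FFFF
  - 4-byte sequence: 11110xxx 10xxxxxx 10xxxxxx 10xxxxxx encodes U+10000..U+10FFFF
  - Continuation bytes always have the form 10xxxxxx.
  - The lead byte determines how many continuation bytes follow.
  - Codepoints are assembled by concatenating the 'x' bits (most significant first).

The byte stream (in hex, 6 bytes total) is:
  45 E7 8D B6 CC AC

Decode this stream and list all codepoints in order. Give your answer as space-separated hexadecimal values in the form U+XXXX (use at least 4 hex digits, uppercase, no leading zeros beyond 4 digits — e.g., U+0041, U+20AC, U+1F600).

Byte[0]=45: 1-byte ASCII. cp=U+0045
Byte[1]=E7: 3-byte lead, need 2 cont bytes. acc=0x7
Byte[2]=8D: continuation. acc=(acc<<6)|0x0D=0x1CD
Byte[3]=B6: continuation. acc=(acc<<6)|0x36=0x7376
Completed: cp=U+7376 (starts at byte 1)
Byte[4]=CC: 2-byte lead, need 1 cont bytes. acc=0xC
Byte[5]=AC: continuation. acc=(acc<<6)|0x2C=0x32C
Completed: cp=U+032C (starts at byte 4)

Answer: U+0045 U+7376 U+032C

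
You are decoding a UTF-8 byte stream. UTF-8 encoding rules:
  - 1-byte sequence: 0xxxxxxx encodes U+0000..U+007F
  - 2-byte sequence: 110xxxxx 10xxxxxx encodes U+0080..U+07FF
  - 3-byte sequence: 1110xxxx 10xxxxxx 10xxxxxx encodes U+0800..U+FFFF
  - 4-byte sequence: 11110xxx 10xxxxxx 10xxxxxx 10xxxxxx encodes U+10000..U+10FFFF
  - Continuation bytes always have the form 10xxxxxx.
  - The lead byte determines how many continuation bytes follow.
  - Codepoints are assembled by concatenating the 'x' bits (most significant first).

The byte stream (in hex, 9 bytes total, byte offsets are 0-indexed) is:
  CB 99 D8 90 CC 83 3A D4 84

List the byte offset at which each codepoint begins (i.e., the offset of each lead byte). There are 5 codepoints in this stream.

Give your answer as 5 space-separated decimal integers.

Answer: 0 2 4 6 7

Derivation:
Byte[0]=CB: 2-byte lead, need 1 cont bytes. acc=0xB
Byte[1]=99: continuation. acc=(acc<<6)|0x19=0x2D9
Completed: cp=U+02D9 (starts at byte 0)
Byte[2]=D8: 2-byte lead, need 1 cont bytes. acc=0x18
Byte[3]=90: continuation. acc=(acc<<6)|0x10=0x610
Completed: cp=U+0610 (starts at byte 2)
Byte[4]=CC: 2-byte lead, need 1 cont bytes. acc=0xC
Byte[5]=83: continuation. acc=(acc<<6)|0x03=0x303
Completed: cp=U+0303 (starts at byte 4)
Byte[6]=3A: 1-byte ASCII. cp=U+003A
Byte[7]=D4: 2-byte lead, need 1 cont bytes. acc=0x14
Byte[8]=84: continuation. acc=(acc<<6)|0x04=0x504
Completed: cp=U+0504 (starts at byte 7)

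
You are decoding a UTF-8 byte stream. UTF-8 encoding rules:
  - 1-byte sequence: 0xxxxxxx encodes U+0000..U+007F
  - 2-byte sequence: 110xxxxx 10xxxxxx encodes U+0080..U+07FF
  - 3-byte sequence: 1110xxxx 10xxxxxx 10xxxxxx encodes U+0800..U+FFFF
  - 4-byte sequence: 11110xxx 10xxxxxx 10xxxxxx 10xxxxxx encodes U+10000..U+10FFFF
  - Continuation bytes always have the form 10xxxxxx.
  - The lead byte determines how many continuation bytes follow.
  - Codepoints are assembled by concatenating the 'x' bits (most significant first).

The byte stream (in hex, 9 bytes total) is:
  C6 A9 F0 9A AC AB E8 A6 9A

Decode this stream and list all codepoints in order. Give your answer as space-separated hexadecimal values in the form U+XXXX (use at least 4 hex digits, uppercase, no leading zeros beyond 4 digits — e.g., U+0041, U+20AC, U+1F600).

Byte[0]=C6: 2-byte lead, need 1 cont bytes. acc=0x6
Byte[1]=A9: continuation. acc=(acc<<6)|0x29=0x1A9
Completed: cp=U+01A9 (starts at byte 0)
Byte[2]=F0: 4-byte lead, need 3 cont bytes. acc=0x0
Byte[3]=9A: continuation. acc=(acc<<6)|0x1A=0x1A
Byte[4]=AC: continuation. acc=(acc<<6)|0x2C=0x6AC
Byte[5]=AB: continuation. acc=(acc<<6)|0x2B=0x1AB2B
Completed: cp=U+1AB2B (starts at byte 2)
Byte[6]=E8: 3-byte lead, need 2 cont bytes. acc=0x8
Byte[7]=A6: continuation. acc=(acc<<6)|0x26=0x226
Byte[8]=9A: continuation. acc=(acc<<6)|0x1A=0x899A
Completed: cp=U+899A (starts at byte 6)

Answer: U+01A9 U+1AB2B U+899A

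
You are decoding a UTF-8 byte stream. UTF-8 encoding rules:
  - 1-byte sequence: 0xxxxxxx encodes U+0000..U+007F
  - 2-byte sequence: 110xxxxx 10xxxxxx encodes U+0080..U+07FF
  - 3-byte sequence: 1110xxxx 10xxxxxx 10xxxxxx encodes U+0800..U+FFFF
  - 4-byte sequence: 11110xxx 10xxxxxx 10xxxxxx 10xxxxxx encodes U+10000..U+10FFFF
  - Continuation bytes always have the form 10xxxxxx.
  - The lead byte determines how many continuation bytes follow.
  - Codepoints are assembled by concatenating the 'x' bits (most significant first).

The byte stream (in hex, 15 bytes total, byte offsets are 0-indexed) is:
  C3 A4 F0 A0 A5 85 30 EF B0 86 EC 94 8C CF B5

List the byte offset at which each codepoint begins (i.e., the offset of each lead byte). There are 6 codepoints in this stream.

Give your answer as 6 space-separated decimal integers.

Byte[0]=C3: 2-byte lead, need 1 cont bytes. acc=0x3
Byte[1]=A4: continuation. acc=(acc<<6)|0x24=0xE4
Completed: cp=U+00E4 (starts at byte 0)
Byte[2]=F0: 4-byte lead, need 3 cont bytes. acc=0x0
Byte[3]=A0: continuation. acc=(acc<<6)|0x20=0x20
Byte[4]=A5: continuation. acc=(acc<<6)|0x25=0x825
Byte[5]=85: continuation. acc=(acc<<6)|0x05=0x20945
Completed: cp=U+20945 (starts at byte 2)
Byte[6]=30: 1-byte ASCII. cp=U+0030
Byte[7]=EF: 3-byte lead, need 2 cont bytes. acc=0xF
Byte[8]=B0: continuation. acc=(acc<<6)|0x30=0x3F0
Byte[9]=86: continuation. acc=(acc<<6)|0x06=0xFC06
Completed: cp=U+FC06 (starts at byte 7)
Byte[10]=EC: 3-byte lead, need 2 cont bytes. acc=0xC
Byte[11]=94: continuation. acc=(acc<<6)|0x14=0x314
Byte[12]=8C: continuation. acc=(acc<<6)|0x0C=0xC50C
Completed: cp=U+C50C (starts at byte 10)
Byte[13]=CF: 2-byte lead, need 1 cont bytes. acc=0xF
Byte[14]=B5: continuation. acc=(acc<<6)|0x35=0x3F5
Completed: cp=U+03F5 (starts at byte 13)

Answer: 0 2 6 7 10 13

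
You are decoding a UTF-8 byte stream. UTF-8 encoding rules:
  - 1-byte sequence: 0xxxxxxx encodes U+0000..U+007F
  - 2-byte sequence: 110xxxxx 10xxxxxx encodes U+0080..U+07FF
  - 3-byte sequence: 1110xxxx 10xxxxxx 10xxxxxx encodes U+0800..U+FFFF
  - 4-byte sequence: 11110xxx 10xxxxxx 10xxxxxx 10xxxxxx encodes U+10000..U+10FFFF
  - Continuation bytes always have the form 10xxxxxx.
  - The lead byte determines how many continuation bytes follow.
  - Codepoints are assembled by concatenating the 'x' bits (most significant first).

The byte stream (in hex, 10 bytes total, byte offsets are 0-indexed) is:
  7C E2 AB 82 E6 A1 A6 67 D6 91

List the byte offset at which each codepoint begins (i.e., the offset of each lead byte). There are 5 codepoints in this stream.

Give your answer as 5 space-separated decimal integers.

Byte[0]=7C: 1-byte ASCII. cp=U+007C
Byte[1]=E2: 3-byte lead, need 2 cont bytes. acc=0x2
Byte[2]=AB: continuation. acc=(acc<<6)|0x2B=0xAB
Byte[3]=82: continuation. acc=(acc<<6)|0x02=0x2AC2
Completed: cp=U+2AC2 (starts at byte 1)
Byte[4]=E6: 3-byte lead, need 2 cont bytes. acc=0x6
Byte[5]=A1: continuation. acc=(acc<<6)|0x21=0x1A1
Byte[6]=A6: continuation. acc=(acc<<6)|0x26=0x6866
Completed: cp=U+6866 (starts at byte 4)
Byte[7]=67: 1-byte ASCII. cp=U+0067
Byte[8]=D6: 2-byte lead, need 1 cont bytes. acc=0x16
Byte[9]=91: continuation. acc=(acc<<6)|0x11=0x591
Completed: cp=U+0591 (starts at byte 8)

Answer: 0 1 4 7 8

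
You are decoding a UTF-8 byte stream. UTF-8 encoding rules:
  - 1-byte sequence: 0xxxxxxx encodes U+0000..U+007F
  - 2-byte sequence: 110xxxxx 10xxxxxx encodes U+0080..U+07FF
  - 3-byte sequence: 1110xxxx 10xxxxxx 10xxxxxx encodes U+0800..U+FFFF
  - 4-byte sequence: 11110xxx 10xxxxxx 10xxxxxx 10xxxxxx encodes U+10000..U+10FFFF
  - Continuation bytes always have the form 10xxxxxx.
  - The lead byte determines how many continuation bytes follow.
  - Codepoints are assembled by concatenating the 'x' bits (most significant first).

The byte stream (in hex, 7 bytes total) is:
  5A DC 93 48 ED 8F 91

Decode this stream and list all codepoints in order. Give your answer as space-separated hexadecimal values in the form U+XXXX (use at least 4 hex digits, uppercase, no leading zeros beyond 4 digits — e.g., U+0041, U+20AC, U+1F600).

Byte[0]=5A: 1-byte ASCII. cp=U+005A
Byte[1]=DC: 2-byte lead, need 1 cont bytes. acc=0x1C
Byte[2]=93: continuation. acc=(acc<<6)|0x13=0x713
Completed: cp=U+0713 (starts at byte 1)
Byte[3]=48: 1-byte ASCII. cp=U+0048
Byte[4]=ED: 3-byte lead, need 2 cont bytes. acc=0xD
Byte[5]=8F: continuation. acc=(acc<<6)|0x0F=0x34F
Byte[6]=91: continuation. acc=(acc<<6)|0x11=0xD3D1
Completed: cp=U+D3D1 (starts at byte 4)

Answer: U+005A U+0713 U+0048 U+D3D1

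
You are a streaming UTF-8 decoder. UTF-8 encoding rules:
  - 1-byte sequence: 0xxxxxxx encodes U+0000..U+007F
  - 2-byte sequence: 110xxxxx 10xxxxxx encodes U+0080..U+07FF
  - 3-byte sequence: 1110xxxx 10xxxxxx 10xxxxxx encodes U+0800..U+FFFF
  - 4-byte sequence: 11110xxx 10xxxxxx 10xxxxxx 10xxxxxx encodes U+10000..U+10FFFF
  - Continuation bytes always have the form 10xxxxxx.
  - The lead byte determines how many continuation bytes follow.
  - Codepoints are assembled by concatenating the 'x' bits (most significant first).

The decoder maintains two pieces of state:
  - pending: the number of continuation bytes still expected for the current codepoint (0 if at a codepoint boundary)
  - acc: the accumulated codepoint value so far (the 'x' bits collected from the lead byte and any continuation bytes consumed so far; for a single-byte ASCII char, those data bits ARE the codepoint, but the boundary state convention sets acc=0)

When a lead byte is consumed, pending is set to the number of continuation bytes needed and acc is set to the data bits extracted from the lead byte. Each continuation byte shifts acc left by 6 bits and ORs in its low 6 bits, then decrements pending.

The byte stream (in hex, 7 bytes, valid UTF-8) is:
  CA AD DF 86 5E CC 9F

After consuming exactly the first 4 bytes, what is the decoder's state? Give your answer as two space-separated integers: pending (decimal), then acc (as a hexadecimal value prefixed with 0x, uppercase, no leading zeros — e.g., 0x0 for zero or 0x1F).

Answer: 0 0x7C6

Derivation:
Byte[0]=CA: 2-byte lead. pending=1, acc=0xA
Byte[1]=AD: continuation. acc=(acc<<6)|0x2D=0x2AD, pending=0
Byte[2]=DF: 2-byte lead. pending=1, acc=0x1F
Byte[3]=86: continuation. acc=(acc<<6)|0x06=0x7C6, pending=0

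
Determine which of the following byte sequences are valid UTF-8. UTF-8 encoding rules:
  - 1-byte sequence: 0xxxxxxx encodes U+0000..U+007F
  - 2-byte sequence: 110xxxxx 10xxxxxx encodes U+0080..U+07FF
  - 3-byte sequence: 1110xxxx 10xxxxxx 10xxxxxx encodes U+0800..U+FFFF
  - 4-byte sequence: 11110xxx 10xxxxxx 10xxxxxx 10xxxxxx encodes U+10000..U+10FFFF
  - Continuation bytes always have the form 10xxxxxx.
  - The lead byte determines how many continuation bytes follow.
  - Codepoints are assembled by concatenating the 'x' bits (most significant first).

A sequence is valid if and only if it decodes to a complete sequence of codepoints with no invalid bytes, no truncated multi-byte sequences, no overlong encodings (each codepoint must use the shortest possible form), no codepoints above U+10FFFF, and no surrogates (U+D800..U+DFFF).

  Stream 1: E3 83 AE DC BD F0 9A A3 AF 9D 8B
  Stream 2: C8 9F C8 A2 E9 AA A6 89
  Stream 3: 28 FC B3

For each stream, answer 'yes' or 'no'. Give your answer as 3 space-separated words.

Stream 1: error at byte offset 9. INVALID
Stream 2: error at byte offset 7. INVALID
Stream 3: error at byte offset 1. INVALID

Answer: no no no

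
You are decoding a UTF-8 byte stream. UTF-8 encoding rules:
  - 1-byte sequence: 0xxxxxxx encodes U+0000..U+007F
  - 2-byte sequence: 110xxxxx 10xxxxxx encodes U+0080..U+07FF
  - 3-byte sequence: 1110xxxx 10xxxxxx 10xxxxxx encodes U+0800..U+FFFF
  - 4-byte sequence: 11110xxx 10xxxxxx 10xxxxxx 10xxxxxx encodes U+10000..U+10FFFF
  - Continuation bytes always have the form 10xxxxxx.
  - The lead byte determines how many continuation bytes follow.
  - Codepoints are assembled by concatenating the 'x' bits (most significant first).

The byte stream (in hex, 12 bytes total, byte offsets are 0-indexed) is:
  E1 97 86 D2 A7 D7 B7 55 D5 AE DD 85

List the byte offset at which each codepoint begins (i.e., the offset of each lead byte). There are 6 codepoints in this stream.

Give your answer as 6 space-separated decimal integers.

Answer: 0 3 5 7 8 10

Derivation:
Byte[0]=E1: 3-byte lead, need 2 cont bytes. acc=0x1
Byte[1]=97: continuation. acc=(acc<<6)|0x17=0x57
Byte[2]=86: continuation. acc=(acc<<6)|0x06=0x15C6
Completed: cp=U+15C6 (starts at byte 0)
Byte[3]=D2: 2-byte lead, need 1 cont bytes. acc=0x12
Byte[4]=A7: continuation. acc=(acc<<6)|0x27=0x4A7
Completed: cp=U+04A7 (starts at byte 3)
Byte[5]=D7: 2-byte lead, need 1 cont bytes. acc=0x17
Byte[6]=B7: continuation. acc=(acc<<6)|0x37=0x5F7
Completed: cp=U+05F7 (starts at byte 5)
Byte[7]=55: 1-byte ASCII. cp=U+0055
Byte[8]=D5: 2-byte lead, need 1 cont bytes. acc=0x15
Byte[9]=AE: continuation. acc=(acc<<6)|0x2E=0x56E
Completed: cp=U+056E (starts at byte 8)
Byte[10]=DD: 2-byte lead, need 1 cont bytes. acc=0x1D
Byte[11]=85: continuation. acc=(acc<<6)|0x05=0x745
Completed: cp=U+0745 (starts at byte 10)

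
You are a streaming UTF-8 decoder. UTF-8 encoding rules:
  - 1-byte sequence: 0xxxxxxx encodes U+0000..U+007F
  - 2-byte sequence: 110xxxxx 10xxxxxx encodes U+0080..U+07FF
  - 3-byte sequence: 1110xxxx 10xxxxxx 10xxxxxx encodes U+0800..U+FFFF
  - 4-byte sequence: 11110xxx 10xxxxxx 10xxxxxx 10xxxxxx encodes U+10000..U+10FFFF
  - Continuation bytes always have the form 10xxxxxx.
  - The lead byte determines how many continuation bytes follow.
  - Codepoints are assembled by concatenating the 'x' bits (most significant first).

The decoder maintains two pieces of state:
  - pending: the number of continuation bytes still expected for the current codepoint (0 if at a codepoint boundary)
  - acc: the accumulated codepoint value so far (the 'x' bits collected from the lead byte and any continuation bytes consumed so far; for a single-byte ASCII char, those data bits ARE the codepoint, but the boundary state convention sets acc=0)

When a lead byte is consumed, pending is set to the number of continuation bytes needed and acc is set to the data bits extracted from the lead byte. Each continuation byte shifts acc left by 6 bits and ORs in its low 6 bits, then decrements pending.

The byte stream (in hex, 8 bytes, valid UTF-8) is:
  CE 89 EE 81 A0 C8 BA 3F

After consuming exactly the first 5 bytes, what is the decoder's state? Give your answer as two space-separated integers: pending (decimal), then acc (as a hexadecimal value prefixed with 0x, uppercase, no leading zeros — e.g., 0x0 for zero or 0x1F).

Byte[0]=CE: 2-byte lead. pending=1, acc=0xE
Byte[1]=89: continuation. acc=(acc<<6)|0x09=0x389, pending=0
Byte[2]=EE: 3-byte lead. pending=2, acc=0xE
Byte[3]=81: continuation. acc=(acc<<6)|0x01=0x381, pending=1
Byte[4]=A0: continuation. acc=(acc<<6)|0x20=0xE060, pending=0

Answer: 0 0xE060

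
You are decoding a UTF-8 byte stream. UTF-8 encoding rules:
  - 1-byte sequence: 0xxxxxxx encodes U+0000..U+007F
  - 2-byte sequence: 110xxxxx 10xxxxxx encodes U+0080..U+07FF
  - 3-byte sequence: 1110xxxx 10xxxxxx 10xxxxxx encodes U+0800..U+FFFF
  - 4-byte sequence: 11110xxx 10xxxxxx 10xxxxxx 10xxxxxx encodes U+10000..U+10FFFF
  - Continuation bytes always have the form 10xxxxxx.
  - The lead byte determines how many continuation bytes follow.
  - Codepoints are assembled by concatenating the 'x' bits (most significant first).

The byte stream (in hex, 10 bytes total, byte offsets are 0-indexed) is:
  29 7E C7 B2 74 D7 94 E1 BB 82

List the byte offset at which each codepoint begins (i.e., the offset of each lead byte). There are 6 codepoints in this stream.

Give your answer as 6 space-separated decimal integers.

Answer: 0 1 2 4 5 7

Derivation:
Byte[0]=29: 1-byte ASCII. cp=U+0029
Byte[1]=7E: 1-byte ASCII. cp=U+007E
Byte[2]=C7: 2-byte lead, need 1 cont bytes. acc=0x7
Byte[3]=B2: continuation. acc=(acc<<6)|0x32=0x1F2
Completed: cp=U+01F2 (starts at byte 2)
Byte[4]=74: 1-byte ASCII. cp=U+0074
Byte[5]=D7: 2-byte lead, need 1 cont bytes. acc=0x17
Byte[6]=94: continuation. acc=(acc<<6)|0x14=0x5D4
Completed: cp=U+05D4 (starts at byte 5)
Byte[7]=E1: 3-byte lead, need 2 cont bytes. acc=0x1
Byte[8]=BB: continuation. acc=(acc<<6)|0x3B=0x7B
Byte[9]=82: continuation. acc=(acc<<6)|0x02=0x1EC2
Completed: cp=U+1EC2 (starts at byte 7)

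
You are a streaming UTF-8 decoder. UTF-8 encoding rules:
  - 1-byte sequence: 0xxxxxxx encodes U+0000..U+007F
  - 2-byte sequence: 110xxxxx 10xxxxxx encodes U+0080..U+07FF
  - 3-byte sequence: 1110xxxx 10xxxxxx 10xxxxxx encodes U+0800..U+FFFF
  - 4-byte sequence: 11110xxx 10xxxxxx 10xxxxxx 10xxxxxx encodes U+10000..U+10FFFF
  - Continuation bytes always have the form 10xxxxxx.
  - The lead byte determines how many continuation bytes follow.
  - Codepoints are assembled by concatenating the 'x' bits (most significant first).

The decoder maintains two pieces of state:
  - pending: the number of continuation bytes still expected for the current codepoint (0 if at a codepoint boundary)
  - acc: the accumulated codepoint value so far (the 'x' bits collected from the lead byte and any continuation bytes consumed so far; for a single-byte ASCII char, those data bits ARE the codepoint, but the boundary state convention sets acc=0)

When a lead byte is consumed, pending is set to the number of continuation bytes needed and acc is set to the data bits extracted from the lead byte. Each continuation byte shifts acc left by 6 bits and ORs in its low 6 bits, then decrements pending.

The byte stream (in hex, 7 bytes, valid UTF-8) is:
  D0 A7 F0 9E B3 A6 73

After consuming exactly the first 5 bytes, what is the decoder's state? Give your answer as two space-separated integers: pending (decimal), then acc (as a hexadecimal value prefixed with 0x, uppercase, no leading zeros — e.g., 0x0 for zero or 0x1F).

Answer: 1 0x7B3

Derivation:
Byte[0]=D0: 2-byte lead. pending=1, acc=0x10
Byte[1]=A7: continuation. acc=(acc<<6)|0x27=0x427, pending=0
Byte[2]=F0: 4-byte lead. pending=3, acc=0x0
Byte[3]=9E: continuation. acc=(acc<<6)|0x1E=0x1E, pending=2
Byte[4]=B3: continuation. acc=(acc<<6)|0x33=0x7B3, pending=1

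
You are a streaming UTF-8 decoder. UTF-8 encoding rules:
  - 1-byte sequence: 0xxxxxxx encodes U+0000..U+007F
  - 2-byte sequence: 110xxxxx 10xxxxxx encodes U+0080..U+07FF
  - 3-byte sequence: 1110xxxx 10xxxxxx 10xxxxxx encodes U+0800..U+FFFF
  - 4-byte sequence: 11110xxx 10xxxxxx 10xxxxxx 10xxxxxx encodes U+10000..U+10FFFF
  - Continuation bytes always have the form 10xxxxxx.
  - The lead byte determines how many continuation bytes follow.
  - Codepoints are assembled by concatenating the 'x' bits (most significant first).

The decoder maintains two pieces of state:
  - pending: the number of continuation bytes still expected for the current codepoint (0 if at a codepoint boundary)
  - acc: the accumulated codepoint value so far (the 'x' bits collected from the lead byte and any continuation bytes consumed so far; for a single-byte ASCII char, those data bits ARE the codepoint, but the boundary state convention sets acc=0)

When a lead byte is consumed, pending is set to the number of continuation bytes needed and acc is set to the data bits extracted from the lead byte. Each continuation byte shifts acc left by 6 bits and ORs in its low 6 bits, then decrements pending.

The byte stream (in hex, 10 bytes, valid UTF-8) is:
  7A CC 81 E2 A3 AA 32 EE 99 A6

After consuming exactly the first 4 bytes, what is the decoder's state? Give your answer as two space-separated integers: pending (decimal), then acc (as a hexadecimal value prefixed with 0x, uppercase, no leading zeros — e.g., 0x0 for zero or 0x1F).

Answer: 2 0x2

Derivation:
Byte[0]=7A: 1-byte. pending=0, acc=0x0
Byte[1]=CC: 2-byte lead. pending=1, acc=0xC
Byte[2]=81: continuation. acc=(acc<<6)|0x01=0x301, pending=0
Byte[3]=E2: 3-byte lead. pending=2, acc=0x2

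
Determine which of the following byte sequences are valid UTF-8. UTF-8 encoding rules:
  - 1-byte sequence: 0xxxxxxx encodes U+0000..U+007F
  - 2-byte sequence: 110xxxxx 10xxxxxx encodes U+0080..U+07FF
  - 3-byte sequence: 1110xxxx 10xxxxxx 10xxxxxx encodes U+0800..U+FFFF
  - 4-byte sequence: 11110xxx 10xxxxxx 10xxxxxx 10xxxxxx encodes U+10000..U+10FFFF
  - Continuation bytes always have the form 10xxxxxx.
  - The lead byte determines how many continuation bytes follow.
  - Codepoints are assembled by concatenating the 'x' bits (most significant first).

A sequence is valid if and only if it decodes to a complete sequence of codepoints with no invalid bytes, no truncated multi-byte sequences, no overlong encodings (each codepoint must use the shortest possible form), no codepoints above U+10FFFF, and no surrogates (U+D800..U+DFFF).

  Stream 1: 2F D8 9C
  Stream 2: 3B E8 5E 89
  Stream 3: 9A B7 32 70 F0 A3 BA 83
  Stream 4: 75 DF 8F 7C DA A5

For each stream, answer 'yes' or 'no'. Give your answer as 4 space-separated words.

Stream 1: decodes cleanly. VALID
Stream 2: error at byte offset 2. INVALID
Stream 3: error at byte offset 0. INVALID
Stream 4: decodes cleanly. VALID

Answer: yes no no yes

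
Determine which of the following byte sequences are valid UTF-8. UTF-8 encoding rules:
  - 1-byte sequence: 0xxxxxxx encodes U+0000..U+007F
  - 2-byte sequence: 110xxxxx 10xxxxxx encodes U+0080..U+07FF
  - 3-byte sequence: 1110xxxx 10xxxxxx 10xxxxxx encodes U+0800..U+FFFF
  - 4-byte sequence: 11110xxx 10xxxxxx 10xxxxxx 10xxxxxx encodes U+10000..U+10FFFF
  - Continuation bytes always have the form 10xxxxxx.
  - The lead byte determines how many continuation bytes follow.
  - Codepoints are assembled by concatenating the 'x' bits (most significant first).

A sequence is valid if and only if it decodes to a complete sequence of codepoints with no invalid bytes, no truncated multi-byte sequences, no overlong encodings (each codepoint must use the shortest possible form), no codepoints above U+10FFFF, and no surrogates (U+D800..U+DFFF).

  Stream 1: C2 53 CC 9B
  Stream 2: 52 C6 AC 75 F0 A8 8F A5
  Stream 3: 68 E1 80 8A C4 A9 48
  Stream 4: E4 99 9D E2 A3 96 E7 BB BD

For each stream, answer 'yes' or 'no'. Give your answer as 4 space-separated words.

Answer: no yes yes yes

Derivation:
Stream 1: error at byte offset 1. INVALID
Stream 2: decodes cleanly. VALID
Stream 3: decodes cleanly. VALID
Stream 4: decodes cleanly. VALID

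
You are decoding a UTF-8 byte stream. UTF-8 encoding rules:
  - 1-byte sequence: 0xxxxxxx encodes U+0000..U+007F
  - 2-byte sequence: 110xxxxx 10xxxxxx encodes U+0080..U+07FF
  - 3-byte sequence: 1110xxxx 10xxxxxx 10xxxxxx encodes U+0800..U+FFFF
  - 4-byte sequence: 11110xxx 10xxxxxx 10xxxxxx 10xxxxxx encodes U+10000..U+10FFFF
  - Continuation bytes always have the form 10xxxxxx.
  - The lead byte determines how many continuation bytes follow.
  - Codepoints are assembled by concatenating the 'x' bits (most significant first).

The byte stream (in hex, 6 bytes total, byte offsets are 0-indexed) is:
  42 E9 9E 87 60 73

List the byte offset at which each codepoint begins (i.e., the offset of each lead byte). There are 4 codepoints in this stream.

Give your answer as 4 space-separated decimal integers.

Answer: 0 1 4 5

Derivation:
Byte[0]=42: 1-byte ASCII. cp=U+0042
Byte[1]=E9: 3-byte lead, need 2 cont bytes. acc=0x9
Byte[2]=9E: continuation. acc=(acc<<6)|0x1E=0x25E
Byte[3]=87: continuation. acc=(acc<<6)|0x07=0x9787
Completed: cp=U+9787 (starts at byte 1)
Byte[4]=60: 1-byte ASCII. cp=U+0060
Byte[5]=73: 1-byte ASCII. cp=U+0073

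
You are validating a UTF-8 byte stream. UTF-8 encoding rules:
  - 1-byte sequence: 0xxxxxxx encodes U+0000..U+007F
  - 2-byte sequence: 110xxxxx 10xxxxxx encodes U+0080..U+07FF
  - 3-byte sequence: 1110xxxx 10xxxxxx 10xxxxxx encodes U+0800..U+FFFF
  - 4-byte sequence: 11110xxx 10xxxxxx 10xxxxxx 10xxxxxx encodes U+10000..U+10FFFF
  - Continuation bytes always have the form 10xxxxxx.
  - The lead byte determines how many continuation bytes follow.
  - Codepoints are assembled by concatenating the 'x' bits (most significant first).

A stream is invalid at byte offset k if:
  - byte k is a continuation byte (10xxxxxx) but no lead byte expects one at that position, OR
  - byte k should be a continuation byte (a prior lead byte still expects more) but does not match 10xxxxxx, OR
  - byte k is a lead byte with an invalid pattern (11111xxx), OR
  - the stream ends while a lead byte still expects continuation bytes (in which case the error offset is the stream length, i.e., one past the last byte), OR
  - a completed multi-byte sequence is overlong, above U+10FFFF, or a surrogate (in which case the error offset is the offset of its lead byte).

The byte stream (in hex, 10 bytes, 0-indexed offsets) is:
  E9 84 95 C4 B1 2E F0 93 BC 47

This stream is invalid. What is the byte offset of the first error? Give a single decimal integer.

Byte[0]=E9: 3-byte lead, need 2 cont bytes. acc=0x9
Byte[1]=84: continuation. acc=(acc<<6)|0x04=0x244
Byte[2]=95: continuation. acc=(acc<<6)|0x15=0x9115
Completed: cp=U+9115 (starts at byte 0)
Byte[3]=C4: 2-byte lead, need 1 cont bytes. acc=0x4
Byte[4]=B1: continuation. acc=(acc<<6)|0x31=0x131
Completed: cp=U+0131 (starts at byte 3)
Byte[5]=2E: 1-byte ASCII. cp=U+002E
Byte[6]=F0: 4-byte lead, need 3 cont bytes. acc=0x0
Byte[7]=93: continuation. acc=(acc<<6)|0x13=0x13
Byte[8]=BC: continuation. acc=(acc<<6)|0x3C=0x4FC
Byte[9]=47: expected 10xxxxxx continuation. INVALID

Answer: 9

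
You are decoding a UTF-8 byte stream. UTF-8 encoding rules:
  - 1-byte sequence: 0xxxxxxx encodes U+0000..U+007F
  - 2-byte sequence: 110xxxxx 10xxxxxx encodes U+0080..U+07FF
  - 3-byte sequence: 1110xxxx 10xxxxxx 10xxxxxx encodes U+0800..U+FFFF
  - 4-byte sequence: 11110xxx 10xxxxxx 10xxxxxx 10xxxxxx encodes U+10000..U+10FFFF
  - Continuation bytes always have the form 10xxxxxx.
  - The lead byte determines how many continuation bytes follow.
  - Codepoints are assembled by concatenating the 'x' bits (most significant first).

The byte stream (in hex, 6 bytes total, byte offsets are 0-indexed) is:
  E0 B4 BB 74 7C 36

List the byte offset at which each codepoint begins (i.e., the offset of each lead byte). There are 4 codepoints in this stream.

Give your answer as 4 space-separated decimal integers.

Answer: 0 3 4 5

Derivation:
Byte[0]=E0: 3-byte lead, need 2 cont bytes. acc=0x0
Byte[1]=B4: continuation. acc=(acc<<6)|0x34=0x34
Byte[2]=BB: continuation. acc=(acc<<6)|0x3B=0xD3B
Completed: cp=U+0D3B (starts at byte 0)
Byte[3]=74: 1-byte ASCII. cp=U+0074
Byte[4]=7C: 1-byte ASCII. cp=U+007C
Byte[5]=36: 1-byte ASCII. cp=U+0036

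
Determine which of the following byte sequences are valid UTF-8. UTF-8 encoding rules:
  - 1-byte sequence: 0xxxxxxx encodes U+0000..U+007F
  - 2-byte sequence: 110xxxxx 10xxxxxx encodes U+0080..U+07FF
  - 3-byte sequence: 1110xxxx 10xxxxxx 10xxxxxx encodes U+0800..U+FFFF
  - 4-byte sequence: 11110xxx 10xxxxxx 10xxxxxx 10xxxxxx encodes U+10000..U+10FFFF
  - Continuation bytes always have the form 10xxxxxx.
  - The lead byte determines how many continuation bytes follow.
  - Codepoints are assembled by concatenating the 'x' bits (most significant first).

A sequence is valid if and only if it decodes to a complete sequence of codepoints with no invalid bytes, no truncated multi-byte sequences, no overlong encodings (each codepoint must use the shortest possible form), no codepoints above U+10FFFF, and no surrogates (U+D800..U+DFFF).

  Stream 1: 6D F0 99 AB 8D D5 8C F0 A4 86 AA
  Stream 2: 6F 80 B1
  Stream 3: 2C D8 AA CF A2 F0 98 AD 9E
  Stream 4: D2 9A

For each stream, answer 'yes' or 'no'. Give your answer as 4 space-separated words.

Stream 1: decodes cleanly. VALID
Stream 2: error at byte offset 1. INVALID
Stream 3: decodes cleanly. VALID
Stream 4: decodes cleanly. VALID

Answer: yes no yes yes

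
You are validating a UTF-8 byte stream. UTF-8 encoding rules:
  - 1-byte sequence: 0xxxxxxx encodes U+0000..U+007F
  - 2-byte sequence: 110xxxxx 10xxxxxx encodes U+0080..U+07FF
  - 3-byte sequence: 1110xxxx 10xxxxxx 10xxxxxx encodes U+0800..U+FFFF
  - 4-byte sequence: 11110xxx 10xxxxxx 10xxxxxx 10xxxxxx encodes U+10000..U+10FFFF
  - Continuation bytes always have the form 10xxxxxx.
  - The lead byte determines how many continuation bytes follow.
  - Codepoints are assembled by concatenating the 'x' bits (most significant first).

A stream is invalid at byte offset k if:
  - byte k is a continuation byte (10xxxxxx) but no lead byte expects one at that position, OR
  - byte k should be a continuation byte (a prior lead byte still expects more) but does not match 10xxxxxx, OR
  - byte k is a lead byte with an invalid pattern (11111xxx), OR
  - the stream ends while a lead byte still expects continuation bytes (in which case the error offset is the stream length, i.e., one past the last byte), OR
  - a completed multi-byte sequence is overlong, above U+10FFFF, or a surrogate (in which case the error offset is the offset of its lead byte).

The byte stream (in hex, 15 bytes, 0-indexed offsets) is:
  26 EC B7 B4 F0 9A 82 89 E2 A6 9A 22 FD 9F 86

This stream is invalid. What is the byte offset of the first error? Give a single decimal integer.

Answer: 12

Derivation:
Byte[0]=26: 1-byte ASCII. cp=U+0026
Byte[1]=EC: 3-byte lead, need 2 cont bytes. acc=0xC
Byte[2]=B7: continuation. acc=(acc<<6)|0x37=0x337
Byte[3]=B4: continuation. acc=(acc<<6)|0x34=0xCDF4
Completed: cp=U+CDF4 (starts at byte 1)
Byte[4]=F0: 4-byte lead, need 3 cont bytes. acc=0x0
Byte[5]=9A: continuation. acc=(acc<<6)|0x1A=0x1A
Byte[6]=82: continuation. acc=(acc<<6)|0x02=0x682
Byte[7]=89: continuation. acc=(acc<<6)|0x09=0x1A089
Completed: cp=U+1A089 (starts at byte 4)
Byte[8]=E2: 3-byte lead, need 2 cont bytes. acc=0x2
Byte[9]=A6: continuation. acc=(acc<<6)|0x26=0xA6
Byte[10]=9A: continuation. acc=(acc<<6)|0x1A=0x299A
Completed: cp=U+299A (starts at byte 8)
Byte[11]=22: 1-byte ASCII. cp=U+0022
Byte[12]=FD: INVALID lead byte (not 0xxx/110x/1110/11110)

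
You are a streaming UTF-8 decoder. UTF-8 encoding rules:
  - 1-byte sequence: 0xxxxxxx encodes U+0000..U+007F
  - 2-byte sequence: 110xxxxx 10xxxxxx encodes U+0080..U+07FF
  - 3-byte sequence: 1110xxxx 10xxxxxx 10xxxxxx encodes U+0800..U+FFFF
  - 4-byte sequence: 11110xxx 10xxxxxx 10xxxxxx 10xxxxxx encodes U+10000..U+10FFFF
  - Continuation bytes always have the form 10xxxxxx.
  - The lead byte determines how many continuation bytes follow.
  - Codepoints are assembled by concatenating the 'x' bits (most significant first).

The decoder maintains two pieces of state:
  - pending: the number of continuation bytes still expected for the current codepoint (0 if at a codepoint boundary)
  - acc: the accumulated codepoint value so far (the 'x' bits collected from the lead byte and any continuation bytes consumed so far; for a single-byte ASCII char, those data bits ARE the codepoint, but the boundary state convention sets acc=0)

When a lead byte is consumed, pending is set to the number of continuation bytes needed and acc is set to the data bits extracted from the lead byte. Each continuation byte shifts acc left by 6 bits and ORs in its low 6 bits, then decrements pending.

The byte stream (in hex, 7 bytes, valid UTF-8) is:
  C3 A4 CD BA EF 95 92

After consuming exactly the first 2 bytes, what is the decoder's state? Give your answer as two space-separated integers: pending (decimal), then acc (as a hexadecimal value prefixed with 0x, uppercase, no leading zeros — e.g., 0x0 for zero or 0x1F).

Byte[0]=C3: 2-byte lead. pending=1, acc=0x3
Byte[1]=A4: continuation. acc=(acc<<6)|0x24=0xE4, pending=0

Answer: 0 0xE4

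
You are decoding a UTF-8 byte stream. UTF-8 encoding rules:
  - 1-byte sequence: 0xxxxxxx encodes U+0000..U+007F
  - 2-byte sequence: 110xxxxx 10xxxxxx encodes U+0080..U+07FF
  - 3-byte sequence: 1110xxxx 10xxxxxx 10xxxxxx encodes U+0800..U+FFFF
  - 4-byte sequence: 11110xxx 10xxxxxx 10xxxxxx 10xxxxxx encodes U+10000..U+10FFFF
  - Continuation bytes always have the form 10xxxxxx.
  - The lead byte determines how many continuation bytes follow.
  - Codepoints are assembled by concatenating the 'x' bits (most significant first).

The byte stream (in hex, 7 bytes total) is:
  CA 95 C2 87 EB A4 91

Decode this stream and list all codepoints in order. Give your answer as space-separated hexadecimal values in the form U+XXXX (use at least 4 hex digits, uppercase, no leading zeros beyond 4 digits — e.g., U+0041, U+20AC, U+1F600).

Answer: U+0295 U+0087 U+B911

Derivation:
Byte[0]=CA: 2-byte lead, need 1 cont bytes. acc=0xA
Byte[1]=95: continuation. acc=(acc<<6)|0x15=0x295
Completed: cp=U+0295 (starts at byte 0)
Byte[2]=C2: 2-byte lead, need 1 cont bytes. acc=0x2
Byte[3]=87: continuation. acc=(acc<<6)|0x07=0x87
Completed: cp=U+0087 (starts at byte 2)
Byte[4]=EB: 3-byte lead, need 2 cont bytes. acc=0xB
Byte[5]=A4: continuation. acc=(acc<<6)|0x24=0x2E4
Byte[6]=91: continuation. acc=(acc<<6)|0x11=0xB911
Completed: cp=U+B911 (starts at byte 4)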